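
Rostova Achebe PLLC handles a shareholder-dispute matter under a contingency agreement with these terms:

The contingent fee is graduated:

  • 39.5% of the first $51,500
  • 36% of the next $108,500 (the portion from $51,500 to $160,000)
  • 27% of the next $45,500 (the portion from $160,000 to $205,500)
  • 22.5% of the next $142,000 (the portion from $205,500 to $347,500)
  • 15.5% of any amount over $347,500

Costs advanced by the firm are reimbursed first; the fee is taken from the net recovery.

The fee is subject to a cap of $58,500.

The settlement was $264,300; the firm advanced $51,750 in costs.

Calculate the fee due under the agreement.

$58,500.00

Fee base (net of costs): $264,300 − $51,750 = $212,550
First $51,500 at 39.5% = $20,342.50
Next $108,500 at 36% = $39,060.00
Next $45,500 at 27% = $12,285.00
Remaining $7,050 at 22.5% = $1,586.25
Fee: $20,342.50 + $39,060.00 + $12,285.00 + $1,586.25 = $73,273.75
$73,273.75 exceeds the $58,500 cap, so the fee is capped at $58,500.00.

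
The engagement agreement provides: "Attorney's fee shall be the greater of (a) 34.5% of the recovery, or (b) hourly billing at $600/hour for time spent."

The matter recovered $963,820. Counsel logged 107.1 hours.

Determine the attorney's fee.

(a) 34.5% of $963,820 = $332,517.90
(b) 107.1 × $600 = $64,260.00
The greater is (a): $332,517.90.

$332,517.90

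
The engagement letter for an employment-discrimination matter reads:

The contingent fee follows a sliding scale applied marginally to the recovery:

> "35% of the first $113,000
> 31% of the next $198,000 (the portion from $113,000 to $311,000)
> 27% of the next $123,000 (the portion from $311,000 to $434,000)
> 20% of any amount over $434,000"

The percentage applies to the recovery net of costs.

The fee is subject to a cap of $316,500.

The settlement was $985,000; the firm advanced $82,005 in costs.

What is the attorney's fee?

$227,939.00

Fee base (net of costs): $985,000 − $82,005 = $902,995
First $113,000 at 35% = $39,550.00
Next $198,000 at 31% = $61,380.00
Next $123,000 at 27% = $33,210.00
Remaining $468,995 at 20% = $93,799.00
Fee: $39,550.00 + $61,380.00 + $33,210.00 + $93,799.00 = $227,939.00
$227,939.00 is under the $316,500 cap.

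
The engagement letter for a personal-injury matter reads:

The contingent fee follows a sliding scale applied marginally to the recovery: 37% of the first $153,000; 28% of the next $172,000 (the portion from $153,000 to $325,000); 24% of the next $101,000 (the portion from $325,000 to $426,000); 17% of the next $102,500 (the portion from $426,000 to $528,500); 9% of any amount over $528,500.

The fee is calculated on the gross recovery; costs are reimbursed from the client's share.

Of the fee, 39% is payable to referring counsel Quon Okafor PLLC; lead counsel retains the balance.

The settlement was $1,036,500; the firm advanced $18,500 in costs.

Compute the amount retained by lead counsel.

$117,214.55

Fee base is the gross recovery, $1,036,500; costs are reimbursed separately.
First $153,000 at 37% = $56,610.00
Next $172,000 at 28% = $48,160.00
Next $101,000 at 24% = $24,240.00
Next $102,500 at 17% = $17,425.00
Remaining $508,000 at 9% = $45,720.00
Fee: $56,610.00 + $48,160.00 + $24,240.00 + $17,425.00 + $45,720.00 = $192,155.00
Referral share: 39% of $192,155.00 = $74,940.45; lead counsel retains $192,155.00 − $74,940.45 = $117,214.55.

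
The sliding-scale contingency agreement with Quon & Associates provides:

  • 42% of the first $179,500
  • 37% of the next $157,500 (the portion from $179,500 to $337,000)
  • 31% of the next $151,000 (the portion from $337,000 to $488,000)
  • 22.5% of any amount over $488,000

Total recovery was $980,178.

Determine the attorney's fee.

First $179,500 at 42% = $75,390.00
Next $157,500 at 37% = $58,275.00
Next $151,000 at 31% = $46,810.00
Remaining $492,178 at 22.5% = $110,740.05
Fee: $75,390.00 + $58,275.00 + $46,810.00 + $110,740.05 = $291,215.05

$291,215.05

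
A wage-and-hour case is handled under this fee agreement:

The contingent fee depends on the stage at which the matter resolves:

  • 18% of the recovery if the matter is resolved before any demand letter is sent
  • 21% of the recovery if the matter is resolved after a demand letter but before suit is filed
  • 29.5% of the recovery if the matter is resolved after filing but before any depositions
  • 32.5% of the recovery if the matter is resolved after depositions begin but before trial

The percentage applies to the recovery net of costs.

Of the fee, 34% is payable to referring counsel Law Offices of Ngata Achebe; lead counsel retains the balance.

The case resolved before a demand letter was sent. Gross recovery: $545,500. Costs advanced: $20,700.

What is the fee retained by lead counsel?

$62,346.24

Fee base (net of costs): $545,500 − $20,700 = $524,800
The matter resolved before a demand letter was sent, so the 18% rate applies.
$524,800 × 18% = $94,464.00
Referral share: 34% of $94,464.00 = $32,117.76; lead counsel retains $94,464.00 − $32,117.76 = $62,346.24.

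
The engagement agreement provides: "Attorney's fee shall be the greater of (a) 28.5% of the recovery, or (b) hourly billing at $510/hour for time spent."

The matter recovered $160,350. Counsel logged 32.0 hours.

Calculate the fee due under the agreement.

$45,699.75

(a) 28.5% of $160,350 = $45,699.75
(b) 32.0 × $510 = $16,320.00
The greater is (a): $45,699.75.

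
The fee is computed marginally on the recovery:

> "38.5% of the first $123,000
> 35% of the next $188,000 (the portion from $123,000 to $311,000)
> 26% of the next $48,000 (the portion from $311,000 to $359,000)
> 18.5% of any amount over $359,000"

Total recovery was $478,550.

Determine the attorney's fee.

$147,751.75

First $123,000 at 38.5% = $47,355.00
Next $188,000 at 35% = $65,800.00
Next $48,000 at 26% = $12,480.00
Remaining $119,550 at 18.5% = $22,116.75
Fee: $47,355.00 + $65,800.00 + $12,480.00 + $22,116.75 = $147,751.75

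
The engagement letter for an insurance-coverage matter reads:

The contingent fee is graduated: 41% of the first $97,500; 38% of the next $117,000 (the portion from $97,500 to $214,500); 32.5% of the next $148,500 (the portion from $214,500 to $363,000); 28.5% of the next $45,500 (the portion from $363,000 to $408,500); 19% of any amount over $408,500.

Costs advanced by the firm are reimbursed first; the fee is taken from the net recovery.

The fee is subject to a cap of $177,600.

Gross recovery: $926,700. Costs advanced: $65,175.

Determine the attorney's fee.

Fee base (net of costs): $926,700 − $65,175 = $861,525
First $97,500 at 41% = $39,975.00
Next $117,000 at 38% = $44,460.00
Next $148,500 at 32.5% = $48,262.50
Next $45,500 at 28.5% = $12,967.50
Remaining $453,025 at 19% = $86,074.75
Fee: $39,975.00 + $44,460.00 + $48,262.50 + $12,967.50 + $86,074.75 = $231,739.75
$231,739.75 exceeds the $177,600 cap, so the fee is capped at $177,600.00.

$177,600.00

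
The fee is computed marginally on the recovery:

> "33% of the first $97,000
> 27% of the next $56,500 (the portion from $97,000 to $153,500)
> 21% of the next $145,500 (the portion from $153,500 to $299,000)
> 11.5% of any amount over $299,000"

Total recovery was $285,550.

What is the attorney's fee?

$74,995.50

First $97,000 at 33% = $32,010.00
Next $56,500 at 27% = $15,255.00
Remaining $132,050 at 21% = $27,730.50
Fee: $32,010.00 + $15,255.00 + $27,730.50 = $74,995.50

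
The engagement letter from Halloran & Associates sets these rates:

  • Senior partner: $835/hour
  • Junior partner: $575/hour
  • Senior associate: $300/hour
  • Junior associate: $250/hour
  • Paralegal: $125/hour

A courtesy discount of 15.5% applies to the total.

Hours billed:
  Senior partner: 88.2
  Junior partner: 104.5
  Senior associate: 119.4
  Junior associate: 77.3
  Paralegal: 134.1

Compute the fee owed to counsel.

Senior partner: 88.2 × $835 = $73,647.00
Junior partner: 104.5 × $575 = $60,087.50
Senior associate: 119.4 × $300 = $35,820.00
Junior associate: 77.3 × $250 = $19,325.00
Paralegal: 134.1 × $125 = $16,762.50
Subtotal: $205,642.00
Less 15.5% discount: −$31,874.51
Total: $205,642.00 − $31,874.51 = $173,767.49

$173,767.49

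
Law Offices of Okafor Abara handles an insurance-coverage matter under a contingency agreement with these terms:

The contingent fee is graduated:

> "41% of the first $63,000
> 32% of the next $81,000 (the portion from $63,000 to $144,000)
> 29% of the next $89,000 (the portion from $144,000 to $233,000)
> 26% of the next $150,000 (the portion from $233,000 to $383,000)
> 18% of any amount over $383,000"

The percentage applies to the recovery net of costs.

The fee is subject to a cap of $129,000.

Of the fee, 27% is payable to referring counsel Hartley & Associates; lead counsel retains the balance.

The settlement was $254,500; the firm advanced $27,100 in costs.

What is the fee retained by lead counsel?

Fee base (net of costs): $254,500 − $27,100 = $227,400
First $63,000 at 41% = $25,830.00
Next $81,000 at 32% = $25,920.00
Remaining $83,400 at 29% = $24,186.00
Fee: $25,830.00 + $25,920.00 + $24,186.00 = $75,936.00
$75,936.00 is under the $129,000 cap.
Referral share: 27% of $75,936.00 = $20,502.72; lead counsel retains $75,936.00 − $20,502.72 = $55,433.28.

$55,433.28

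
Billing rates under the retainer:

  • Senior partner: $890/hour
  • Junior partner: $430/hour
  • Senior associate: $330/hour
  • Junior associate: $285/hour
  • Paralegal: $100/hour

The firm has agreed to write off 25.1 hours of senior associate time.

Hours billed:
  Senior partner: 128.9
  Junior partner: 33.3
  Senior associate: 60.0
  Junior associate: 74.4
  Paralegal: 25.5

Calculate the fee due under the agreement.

$164,311.00

Senior partner: 128.9 × $890 = $114,721.00
Junior partner: 33.3 × $430 = $14,319.00
Senior associate: 60.0 × $330 = $19,800.00
Junior associate: 74.4 × $285 = $21,204.00
Paralegal: 25.5 × $100 = $2,550.00
Subtotal: $172,594.00
Write-off: 25.1 × $330 = $8,283.00
Total: $172,594.00 − $8,283.00 = $164,311.00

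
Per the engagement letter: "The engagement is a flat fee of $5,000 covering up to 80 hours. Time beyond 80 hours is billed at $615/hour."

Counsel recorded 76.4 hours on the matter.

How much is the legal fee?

$5,000.00

76.4 hours is within the 80-hour scope; only the flat fee applies.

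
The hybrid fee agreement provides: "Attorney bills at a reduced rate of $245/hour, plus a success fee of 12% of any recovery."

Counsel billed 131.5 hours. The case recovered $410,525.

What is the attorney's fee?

$81,480.50

Hourly: 131.5 × $245 = $32,217.50
Success fee: 12% of $410,525 = $49,263.00
Total: $32,217.50 + $49,263.00 = $81,480.50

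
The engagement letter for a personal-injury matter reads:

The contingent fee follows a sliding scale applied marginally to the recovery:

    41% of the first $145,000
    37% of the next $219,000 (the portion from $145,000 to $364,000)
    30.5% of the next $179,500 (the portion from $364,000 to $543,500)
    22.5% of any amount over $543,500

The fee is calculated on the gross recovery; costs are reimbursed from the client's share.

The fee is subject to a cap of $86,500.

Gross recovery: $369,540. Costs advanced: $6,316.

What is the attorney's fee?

Fee base is the gross recovery, $369,540; costs are reimbursed separately.
First $145,000 at 41% = $59,450.00
Next $219,000 at 37% = $81,030.00
Remaining $5,540 at 30.5% = $1,689.70
Fee: $59,450.00 + $81,030.00 + $1,689.70 = $142,169.70
$142,169.70 exceeds the $86,500 cap, so the fee is capped at $86,500.00.

$86,500.00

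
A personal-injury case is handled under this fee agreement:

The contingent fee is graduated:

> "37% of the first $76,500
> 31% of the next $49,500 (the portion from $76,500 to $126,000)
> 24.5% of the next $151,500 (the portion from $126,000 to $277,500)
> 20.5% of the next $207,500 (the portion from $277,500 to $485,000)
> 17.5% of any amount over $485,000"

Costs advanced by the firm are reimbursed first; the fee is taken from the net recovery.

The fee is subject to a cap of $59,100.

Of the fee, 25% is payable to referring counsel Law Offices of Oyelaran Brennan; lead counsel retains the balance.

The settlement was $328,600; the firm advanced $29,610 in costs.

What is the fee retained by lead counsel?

Fee base (net of costs): $328,600 − $29,610 = $298,990
First $76,500 at 37% = $28,305.00
Next $49,500 at 31% = $15,345.00
Next $151,500 at 24.5% = $37,117.50
Remaining $21,490 at 20.5% = $4,405.45
Fee: $28,305.00 + $15,345.00 + $37,117.50 + $4,405.45 = $85,172.95
$85,172.95 exceeds the $59,100 cap, so the fee is capped at $59,100.00.
Referral share: 25% of $59,100.00 = $14,775.00; lead counsel retains $59,100.00 − $14,775.00 = $44,325.00.

$44,325.00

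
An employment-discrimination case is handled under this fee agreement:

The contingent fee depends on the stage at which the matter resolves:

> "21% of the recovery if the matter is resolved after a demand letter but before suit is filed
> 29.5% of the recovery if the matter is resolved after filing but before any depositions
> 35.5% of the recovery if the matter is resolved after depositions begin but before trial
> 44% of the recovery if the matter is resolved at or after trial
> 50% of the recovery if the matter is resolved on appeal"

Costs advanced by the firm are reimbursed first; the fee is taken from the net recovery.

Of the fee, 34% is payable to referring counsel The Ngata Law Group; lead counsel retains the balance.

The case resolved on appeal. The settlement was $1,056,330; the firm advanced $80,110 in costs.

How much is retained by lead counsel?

$322,152.60

Fee base (net of costs): $1,056,330 − $80,110 = $976,220
The matter resolved on appeal, so the 50% rate applies.
$976,220 × 50% = $488,110.00
Referral share: 34% of $488,110.00 = $165,957.40; lead counsel retains $488,110.00 − $165,957.40 = $322,152.60.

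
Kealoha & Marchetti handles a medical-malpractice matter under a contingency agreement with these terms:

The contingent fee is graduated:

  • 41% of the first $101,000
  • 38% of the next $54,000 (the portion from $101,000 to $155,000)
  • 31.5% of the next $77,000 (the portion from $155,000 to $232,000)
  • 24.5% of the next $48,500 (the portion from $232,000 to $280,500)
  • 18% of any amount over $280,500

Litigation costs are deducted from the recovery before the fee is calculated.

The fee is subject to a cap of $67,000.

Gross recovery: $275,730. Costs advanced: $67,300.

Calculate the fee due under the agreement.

$67,000.00

Fee base (net of costs): $275,730 − $67,300 = $208,430
First $101,000 at 41% = $41,410.00
Next $54,000 at 38% = $20,520.00
Remaining $53,430 at 31.5% = $16,830.45
Fee: $41,410.00 + $20,520.00 + $16,830.45 = $78,760.45
$78,760.45 exceeds the $67,000 cap, so the fee is capped at $67,000.00.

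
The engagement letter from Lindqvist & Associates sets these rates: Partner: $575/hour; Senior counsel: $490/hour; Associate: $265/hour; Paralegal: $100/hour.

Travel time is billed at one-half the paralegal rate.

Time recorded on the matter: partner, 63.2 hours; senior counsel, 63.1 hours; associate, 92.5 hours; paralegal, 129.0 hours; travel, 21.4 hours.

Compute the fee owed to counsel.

Partner: 63.2 × $575 = $36,340.00
Senior counsel: 63.1 × $490 = $30,919.00
Associate: 92.5 × $265 = $24,512.50
Paralegal: 129.0 × $100 = $12,900.00
Subtotal: $36,340.00 + $30,919.00 + $24,512.50 + $12,900.00 = $104,671.50
Travel: 21.4 × ($100 ÷ 2) = 21.4 × $50.00 = $1,070.00
Total: $104,671.50 + $1,070.00 = $105,741.50

$105,741.50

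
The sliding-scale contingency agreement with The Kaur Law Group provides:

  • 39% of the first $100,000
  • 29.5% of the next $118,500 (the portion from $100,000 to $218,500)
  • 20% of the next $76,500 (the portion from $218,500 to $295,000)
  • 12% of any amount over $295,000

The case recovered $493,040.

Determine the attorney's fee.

$113,022.30

First $100,000 at 39% = $39,000.00
Next $118,500 at 29.5% = $34,957.50
Next $76,500 at 20% = $15,300.00
Remaining $198,040 at 12% = $23,764.80
Fee: $39,000.00 + $34,957.50 + $15,300.00 + $23,764.80 = $113,022.30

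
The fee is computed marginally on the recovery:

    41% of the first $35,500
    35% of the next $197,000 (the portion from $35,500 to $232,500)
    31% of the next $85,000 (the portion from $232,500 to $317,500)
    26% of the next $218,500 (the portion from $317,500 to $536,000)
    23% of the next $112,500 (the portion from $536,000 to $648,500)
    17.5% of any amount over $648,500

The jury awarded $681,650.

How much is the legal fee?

First $35,500 at 41% = $14,555.00
Next $197,000 at 35% = $68,950.00
Next $85,000 at 31% = $26,350.00
Next $218,500 at 26% = $56,810.00
Next $112,500 at 23% = $25,875.00
Remaining $33,150 at 17.5% = $5,801.25
Fee: $14,555.00 + $68,950.00 + $26,350.00 + $56,810.00 + $25,875.00 + $5,801.25 = $198,341.25

$198,341.25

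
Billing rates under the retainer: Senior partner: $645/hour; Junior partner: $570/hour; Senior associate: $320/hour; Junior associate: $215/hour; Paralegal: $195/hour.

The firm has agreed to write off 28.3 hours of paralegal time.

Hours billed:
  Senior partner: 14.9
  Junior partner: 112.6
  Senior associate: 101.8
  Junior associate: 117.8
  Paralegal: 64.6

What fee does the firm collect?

Senior partner: 14.9 × $645 = $9,610.50
Junior partner: 112.6 × $570 = $64,182.00
Senior associate: 101.8 × $320 = $32,576.00
Junior associate: 117.8 × $215 = $25,327.00
Paralegal: 64.6 × $195 = $12,597.00
Subtotal: $144,292.50
Write-off: 28.3 × $195 = $5,518.50
Total: $144,292.50 − $5,518.50 = $138,774.00

$138,774.00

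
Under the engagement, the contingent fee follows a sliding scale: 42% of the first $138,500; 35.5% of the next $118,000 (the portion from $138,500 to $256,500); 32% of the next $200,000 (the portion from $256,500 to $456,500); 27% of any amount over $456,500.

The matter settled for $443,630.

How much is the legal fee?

First $138,500 at 42% = $58,170.00
Next $118,000 at 35.5% = $41,890.00
Remaining $187,130 at 32% = $59,881.60
Fee: $58,170.00 + $41,890.00 + $59,881.60 = $159,941.60

$159,941.60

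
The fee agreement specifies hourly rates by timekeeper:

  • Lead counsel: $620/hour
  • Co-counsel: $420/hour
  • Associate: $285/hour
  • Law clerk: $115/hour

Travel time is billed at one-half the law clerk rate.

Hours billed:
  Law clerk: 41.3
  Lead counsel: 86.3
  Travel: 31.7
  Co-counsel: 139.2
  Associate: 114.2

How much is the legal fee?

Lead counsel: 86.3 × $620 = $53,506.00
Co-counsel: 139.2 × $420 = $58,464.00
Associate: 114.2 × $285 = $32,547.00
Law clerk: 41.3 × $115 = $4,749.50
Subtotal: $53,506.00 + $58,464.00 + $32,547.00 + $4,749.50 = $149,266.50
Travel: 31.7 × ($115 ÷ 2) = 31.7 × $57.50 = $1,822.75
Total: $149,266.50 + $1,822.75 = $151,089.25

$151,089.25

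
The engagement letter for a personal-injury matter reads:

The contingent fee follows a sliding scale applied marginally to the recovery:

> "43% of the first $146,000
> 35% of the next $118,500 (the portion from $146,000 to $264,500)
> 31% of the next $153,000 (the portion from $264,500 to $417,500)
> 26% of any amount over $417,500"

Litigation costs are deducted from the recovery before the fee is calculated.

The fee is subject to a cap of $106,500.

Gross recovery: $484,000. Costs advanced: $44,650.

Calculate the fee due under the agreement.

$106,500.00

Fee base (net of costs): $484,000 − $44,650 = $439,350
First $146,000 at 43% = $62,780.00
Next $118,500 at 35% = $41,475.00
Next $153,000 at 31% = $47,430.00
Remaining $21,850 at 26% = $5,681.00
Fee: $62,780.00 + $41,475.00 + $47,430.00 + $5,681.00 = $157,366.00
$157,366.00 exceeds the $106,500 cap, so the fee is capped at $106,500.00.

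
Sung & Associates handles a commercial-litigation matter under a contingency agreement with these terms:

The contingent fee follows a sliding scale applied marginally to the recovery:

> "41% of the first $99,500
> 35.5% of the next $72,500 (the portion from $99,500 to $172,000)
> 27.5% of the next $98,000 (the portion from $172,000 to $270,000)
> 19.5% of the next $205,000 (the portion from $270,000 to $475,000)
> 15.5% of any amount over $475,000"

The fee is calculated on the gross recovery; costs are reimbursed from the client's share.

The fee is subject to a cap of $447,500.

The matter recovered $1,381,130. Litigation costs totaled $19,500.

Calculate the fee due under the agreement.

$273,907.65

Fee base is the gross recovery, $1,381,130; costs are reimbursed separately.
First $99,500 at 41% = $40,795.00
Next $72,500 at 35.5% = $25,737.50
Next $98,000 at 27.5% = $26,950.00
Next $205,000 at 19.5% = $39,975.00
Remaining $906,130 at 15.5% = $140,450.15
Fee: $40,795.00 + $25,737.50 + $26,950.00 + $39,975.00 + $140,450.15 = $273,907.65
$273,907.65 is under the $447,500 cap.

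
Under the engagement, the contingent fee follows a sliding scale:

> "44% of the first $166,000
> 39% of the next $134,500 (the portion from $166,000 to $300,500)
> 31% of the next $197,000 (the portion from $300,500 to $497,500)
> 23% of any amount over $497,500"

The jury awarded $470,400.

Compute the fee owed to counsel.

First $166,000 at 44% = $73,040.00
Next $134,500 at 39% = $52,455.00
Remaining $169,900 at 31% = $52,669.00
Fee: $73,040.00 + $52,455.00 + $52,669.00 = $178,164.00

$178,164.00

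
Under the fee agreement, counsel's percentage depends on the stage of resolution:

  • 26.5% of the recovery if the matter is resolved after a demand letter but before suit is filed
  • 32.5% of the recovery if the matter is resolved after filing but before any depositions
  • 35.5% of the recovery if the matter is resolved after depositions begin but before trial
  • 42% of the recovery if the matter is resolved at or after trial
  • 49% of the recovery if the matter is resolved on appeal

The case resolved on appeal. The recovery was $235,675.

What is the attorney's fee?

The matter resolved on appeal, so the 49% rate applies.
$235,675 × 49% = $115,480.75

$115,480.75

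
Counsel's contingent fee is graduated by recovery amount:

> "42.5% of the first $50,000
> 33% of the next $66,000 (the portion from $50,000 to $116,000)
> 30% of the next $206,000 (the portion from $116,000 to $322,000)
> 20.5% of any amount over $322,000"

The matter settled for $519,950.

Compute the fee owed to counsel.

$145,409.75

First $50,000 at 42.5% = $21,250.00
Next $66,000 at 33% = $21,780.00
Next $206,000 at 30% = $61,800.00
Remaining $197,950 at 20.5% = $40,579.75
Fee: $21,250.00 + $21,780.00 + $61,800.00 + $40,579.75 = $145,409.75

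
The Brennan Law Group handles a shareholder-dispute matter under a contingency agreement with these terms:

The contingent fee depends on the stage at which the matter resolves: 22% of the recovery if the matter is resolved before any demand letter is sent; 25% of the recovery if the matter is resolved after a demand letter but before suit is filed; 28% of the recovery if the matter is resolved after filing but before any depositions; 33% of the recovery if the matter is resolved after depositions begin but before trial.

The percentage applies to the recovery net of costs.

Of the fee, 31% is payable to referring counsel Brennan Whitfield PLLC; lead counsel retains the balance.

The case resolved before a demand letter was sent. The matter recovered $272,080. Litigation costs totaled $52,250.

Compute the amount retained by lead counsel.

$33,370.19

Fee base (net of costs): $272,080 − $52,250 = $219,830
The matter resolved before a demand letter was sent, so the 22% rate applies.
$219,830 × 22% = $48,362.60
Referral share: 31% of $48,362.60 = $14,992.41; lead counsel retains $48,362.60 − $14,992.41 = $33,370.19.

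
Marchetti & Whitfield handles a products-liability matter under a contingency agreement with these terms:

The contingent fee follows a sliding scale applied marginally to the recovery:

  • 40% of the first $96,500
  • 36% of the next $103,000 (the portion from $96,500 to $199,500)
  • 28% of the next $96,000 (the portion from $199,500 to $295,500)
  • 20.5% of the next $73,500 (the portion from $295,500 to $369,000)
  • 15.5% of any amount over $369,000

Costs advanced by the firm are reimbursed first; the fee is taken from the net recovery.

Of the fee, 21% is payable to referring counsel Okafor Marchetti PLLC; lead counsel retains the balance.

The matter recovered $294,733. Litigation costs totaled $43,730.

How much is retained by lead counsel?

Fee base (net of costs): $294,733 − $43,730 = $251,003
First $96,500 at 40% = $38,600.00
Next $103,000 at 36% = $37,080.00
Remaining $51,503 at 28% = $14,420.84
Fee: $38,600.00 + $37,080.00 + $14,420.84 = $90,100.84
Referral share: 21% of $90,100.84 = $18,921.18; lead counsel retains $90,100.84 − $18,921.18 = $71,179.66.

$71,179.66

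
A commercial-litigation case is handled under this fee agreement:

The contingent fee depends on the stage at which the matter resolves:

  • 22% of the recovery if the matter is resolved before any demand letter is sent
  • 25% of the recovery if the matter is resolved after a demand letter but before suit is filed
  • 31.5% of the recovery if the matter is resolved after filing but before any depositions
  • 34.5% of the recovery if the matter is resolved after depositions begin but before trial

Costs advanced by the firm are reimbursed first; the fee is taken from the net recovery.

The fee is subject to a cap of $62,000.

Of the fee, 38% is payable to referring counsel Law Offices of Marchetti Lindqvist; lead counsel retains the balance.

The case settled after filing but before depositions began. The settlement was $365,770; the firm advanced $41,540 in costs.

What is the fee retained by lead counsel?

$38,440.00

Fee base (net of costs): $365,770 − $41,540 = $324,230
The matter settled after filing but before depositions began, so the 31.5% rate applies.
$324,230 × 31.5% = $102,132.45
$102,132.45 exceeds the $62,000 cap, so the fee is capped at $62,000.00.
Referral share: 38% of $62,000.00 = $23,560.00; lead counsel retains $62,000.00 − $23,560.00 = $38,440.00.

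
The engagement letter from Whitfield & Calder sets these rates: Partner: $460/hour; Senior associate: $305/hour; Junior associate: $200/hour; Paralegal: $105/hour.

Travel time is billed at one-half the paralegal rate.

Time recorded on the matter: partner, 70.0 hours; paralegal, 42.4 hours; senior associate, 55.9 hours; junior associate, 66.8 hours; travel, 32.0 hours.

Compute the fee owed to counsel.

Partner: 70.0 × $460 = $32,200.00
Senior associate: 55.9 × $305 = $17,049.50
Junior associate: 66.8 × $200 = $13,360.00
Paralegal: 42.4 × $105 = $4,452.00
Subtotal: $32,200.00 + $17,049.50 + $13,360.00 + $4,452.00 = $67,061.50
Travel: 32.0 × ($105 ÷ 2) = 32.0 × $52.50 = $1,680.00
Total: $67,061.50 + $1,680.00 = $68,741.50

$68,741.50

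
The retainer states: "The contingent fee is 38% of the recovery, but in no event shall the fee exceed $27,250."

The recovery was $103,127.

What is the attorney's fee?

38% of $103,127 = $39,188.26
That exceeds the $27,250 cap, so the fee is capped at $27,250.

$27,250.00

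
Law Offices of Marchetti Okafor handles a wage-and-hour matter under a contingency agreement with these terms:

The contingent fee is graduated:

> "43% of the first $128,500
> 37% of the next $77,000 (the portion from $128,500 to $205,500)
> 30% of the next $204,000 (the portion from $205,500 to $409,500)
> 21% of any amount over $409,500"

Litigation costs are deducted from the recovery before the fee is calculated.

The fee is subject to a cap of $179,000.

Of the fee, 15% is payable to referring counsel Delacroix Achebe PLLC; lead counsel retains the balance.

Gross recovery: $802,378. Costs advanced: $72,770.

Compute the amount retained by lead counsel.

$152,150.00

Fee base (net of costs): $802,378 − $72,770 = $729,608
First $128,500 at 43% = $55,255.00
Next $77,000 at 37% = $28,490.00
Next $204,000 at 30% = $61,200.00
Remaining $320,108 at 21% = $67,222.68
Fee: $55,255.00 + $28,490.00 + $61,200.00 + $67,222.68 = $212,167.68
$212,167.68 exceeds the $179,000 cap, so the fee is capped at $179,000.00.
Referral share: 15% of $179,000.00 = $26,850.00; lead counsel retains $179,000.00 − $26,850.00 = $152,150.00.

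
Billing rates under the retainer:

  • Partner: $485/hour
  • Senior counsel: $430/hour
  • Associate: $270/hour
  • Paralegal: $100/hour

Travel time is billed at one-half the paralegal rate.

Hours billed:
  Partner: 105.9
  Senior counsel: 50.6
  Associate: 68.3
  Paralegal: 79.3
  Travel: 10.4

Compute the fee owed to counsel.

Partner: 105.9 × $485 = $51,361.50
Senior counsel: 50.6 × $430 = $21,758.00
Associate: 68.3 × $270 = $18,441.00
Paralegal: 79.3 × $100 = $7,930.00
Subtotal: $51,361.50 + $21,758.00 + $18,441.00 + $7,930.00 = $99,490.50
Travel: 10.4 × ($100 ÷ 2) = 10.4 × $50.00 = $520.00
Total: $99,490.50 + $520.00 = $100,010.50

$100,010.50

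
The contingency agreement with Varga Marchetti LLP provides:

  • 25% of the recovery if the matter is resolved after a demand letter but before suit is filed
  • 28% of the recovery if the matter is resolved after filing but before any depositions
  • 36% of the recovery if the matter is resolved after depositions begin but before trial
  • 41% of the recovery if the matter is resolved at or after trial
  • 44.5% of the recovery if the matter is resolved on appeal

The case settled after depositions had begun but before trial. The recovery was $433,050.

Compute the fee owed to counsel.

$155,898.00

The matter settled after depositions had begun but before trial, so the 36% rate applies.
$433,050 × 36% = $155,898.00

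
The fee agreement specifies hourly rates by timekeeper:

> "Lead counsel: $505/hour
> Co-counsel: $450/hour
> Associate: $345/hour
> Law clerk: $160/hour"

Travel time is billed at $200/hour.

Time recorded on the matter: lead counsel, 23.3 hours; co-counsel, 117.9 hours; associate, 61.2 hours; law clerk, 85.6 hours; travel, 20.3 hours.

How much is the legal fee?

$103,691.50

Lead counsel: 23.3 × $505 = $11,766.50
Co-counsel: 117.9 × $450 = $53,055.00
Associate: 61.2 × $345 = $21,114.00
Law clerk: 85.6 × $160 = $13,696.00
Subtotal: $11,766.50 + $53,055.00 + $21,114.00 + $13,696.00 = $99,631.50
Travel: 20.3 × $200 = $4,060.00
Total: $99,631.50 + $4,060.00 = $103,691.50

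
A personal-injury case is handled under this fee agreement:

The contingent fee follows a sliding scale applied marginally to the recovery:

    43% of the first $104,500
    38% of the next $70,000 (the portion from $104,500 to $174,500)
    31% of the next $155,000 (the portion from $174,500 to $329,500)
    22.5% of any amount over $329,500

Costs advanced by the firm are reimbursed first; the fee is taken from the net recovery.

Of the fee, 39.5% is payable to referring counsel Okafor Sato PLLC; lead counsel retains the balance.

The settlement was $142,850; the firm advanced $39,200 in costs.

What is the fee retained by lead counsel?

$26,964.55

Fee base (net of costs): $142,850 − $39,200 = $103,650
First $103,650 at 43% = $44,569.50
Referral share: 39.5% of $44,569.50 = $17,604.95; lead counsel retains $44,569.50 − $17,604.95 = $26,964.55.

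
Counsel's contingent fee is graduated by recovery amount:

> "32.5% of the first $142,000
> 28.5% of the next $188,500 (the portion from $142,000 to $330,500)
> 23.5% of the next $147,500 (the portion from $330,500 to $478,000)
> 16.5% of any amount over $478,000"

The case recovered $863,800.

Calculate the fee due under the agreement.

$198,192.00

First $142,000 at 32.5% = $46,150.00
Next $188,500 at 28.5% = $53,722.50
Next $147,500 at 23.5% = $34,662.50
Remaining $385,800 at 16.5% = $63,657.00
Fee: $46,150.00 + $53,722.50 + $34,662.50 + $63,657.00 = $198,192.00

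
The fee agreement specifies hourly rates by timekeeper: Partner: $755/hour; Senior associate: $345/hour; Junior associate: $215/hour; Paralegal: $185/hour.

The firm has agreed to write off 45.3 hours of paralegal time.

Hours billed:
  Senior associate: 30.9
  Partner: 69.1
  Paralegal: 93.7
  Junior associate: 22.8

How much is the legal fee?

Partner: 69.1 × $755 = $52,170.50
Senior associate: 30.9 × $345 = $10,660.50
Junior associate: 22.8 × $215 = $4,902.00
Paralegal: 93.7 × $185 = $17,334.50
Subtotal: $85,067.50
Write-off: 45.3 × $185 = $8,380.50
Total: $85,067.50 − $8,380.50 = $76,687.00

$76,687.00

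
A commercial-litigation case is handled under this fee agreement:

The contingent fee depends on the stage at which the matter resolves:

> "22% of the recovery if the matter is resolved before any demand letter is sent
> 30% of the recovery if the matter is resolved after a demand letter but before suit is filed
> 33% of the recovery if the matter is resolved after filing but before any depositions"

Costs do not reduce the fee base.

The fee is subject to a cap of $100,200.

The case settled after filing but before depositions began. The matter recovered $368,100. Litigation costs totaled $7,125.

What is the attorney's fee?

$100,200.00

Fee base is the gross recovery, $368,100; costs are reimbursed separately.
The matter settled after filing but before depositions began, so the 33% rate applies.
$368,100 × 33% = $121,473.00
$121,473.00 exceeds the $100,200 cap, so the fee is capped at $100,200.00.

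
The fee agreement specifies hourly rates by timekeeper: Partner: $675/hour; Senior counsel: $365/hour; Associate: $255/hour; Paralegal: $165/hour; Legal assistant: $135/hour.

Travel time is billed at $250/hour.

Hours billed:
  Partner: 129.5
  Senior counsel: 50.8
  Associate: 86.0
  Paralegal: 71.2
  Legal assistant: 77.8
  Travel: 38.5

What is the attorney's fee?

$159,760.50

Partner: 129.5 × $675 = $87,412.50
Senior counsel: 50.8 × $365 = $18,542.00
Associate: 86.0 × $255 = $21,930.00
Paralegal: 71.2 × $165 = $11,748.00
Legal assistant: 77.8 × $135 = $10,503.00
Subtotal: $87,412.50 + $18,542.00 + $21,930.00 + $11,748.00 + $10,503.00 = $150,135.50
Travel: 38.5 × $250 = $9,625.00
Total: $150,135.50 + $9,625.00 = $159,760.50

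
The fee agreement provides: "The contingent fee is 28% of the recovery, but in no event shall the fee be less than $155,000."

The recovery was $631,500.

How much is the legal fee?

28% of $631,500 = $176,820.00
That exceeds the $155,000 minimum.

$176,820.00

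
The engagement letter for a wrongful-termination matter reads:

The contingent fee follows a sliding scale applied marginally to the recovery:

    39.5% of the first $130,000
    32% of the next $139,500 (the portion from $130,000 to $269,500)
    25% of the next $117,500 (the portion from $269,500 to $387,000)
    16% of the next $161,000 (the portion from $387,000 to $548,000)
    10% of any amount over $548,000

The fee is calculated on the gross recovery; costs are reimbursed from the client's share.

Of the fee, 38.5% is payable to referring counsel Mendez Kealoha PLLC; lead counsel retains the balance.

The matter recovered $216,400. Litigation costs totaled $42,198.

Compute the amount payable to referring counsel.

$30,414.23

Fee base is the gross recovery, $216,400; costs are reimbursed separately.
First $130,000 at 39.5% = $51,350.00
Remaining $86,400 at 32% = $27,648.00
Fee: $51,350.00 + $27,648.00 = $78,998.00
Referral share: 38.5% of $78,998.00 = $30,414.23; lead counsel retains $78,998.00 − $30,414.23 = $48,583.77.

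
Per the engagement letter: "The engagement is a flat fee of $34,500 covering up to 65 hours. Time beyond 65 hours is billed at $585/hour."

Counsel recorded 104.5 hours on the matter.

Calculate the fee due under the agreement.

$57,607.50

Flat fee: $34,500.00
Excess hours: 104.5 − 65 = 39.5
Overrun: 39.5 × $585 = $23,107.50
Total: $34,500.00 + $23,107.50 = $57,607.50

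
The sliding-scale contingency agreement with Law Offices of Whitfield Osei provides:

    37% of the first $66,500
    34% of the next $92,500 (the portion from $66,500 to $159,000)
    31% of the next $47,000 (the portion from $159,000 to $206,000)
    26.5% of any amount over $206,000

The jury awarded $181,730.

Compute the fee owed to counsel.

$63,101.30

First $66,500 at 37% = $24,605.00
Next $92,500 at 34% = $31,450.00
Remaining $22,730 at 31% = $7,046.30
Fee: $24,605.00 + $31,450.00 + $7,046.30 = $63,101.30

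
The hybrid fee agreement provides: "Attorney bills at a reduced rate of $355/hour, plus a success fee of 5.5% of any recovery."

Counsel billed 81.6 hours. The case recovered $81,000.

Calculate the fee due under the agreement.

$33,423.00

Hourly: 81.6 × $355 = $28,968.00
Success fee: 5.5% of $81,000 = $4,455.00
Total: $28,968.00 + $4,455.00 = $33,423.00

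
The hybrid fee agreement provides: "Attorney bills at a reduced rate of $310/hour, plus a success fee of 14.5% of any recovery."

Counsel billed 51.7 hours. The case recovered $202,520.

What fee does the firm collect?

Hourly: 51.7 × $310 = $16,027.00
Success fee: 14.5% of $202,520 = $29,365.40
Total: $16,027.00 + $29,365.40 = $45,392.40

$45,392.40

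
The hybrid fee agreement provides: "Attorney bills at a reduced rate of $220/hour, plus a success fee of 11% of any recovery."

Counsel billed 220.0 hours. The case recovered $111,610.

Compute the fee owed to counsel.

$60,677.10

Hourly: 220.0 × $220 = $48,400.00
Success fee: 11% of $111,610 = $12,277.10
Total: $48,400.00 + $12,277.10 = $60,677.10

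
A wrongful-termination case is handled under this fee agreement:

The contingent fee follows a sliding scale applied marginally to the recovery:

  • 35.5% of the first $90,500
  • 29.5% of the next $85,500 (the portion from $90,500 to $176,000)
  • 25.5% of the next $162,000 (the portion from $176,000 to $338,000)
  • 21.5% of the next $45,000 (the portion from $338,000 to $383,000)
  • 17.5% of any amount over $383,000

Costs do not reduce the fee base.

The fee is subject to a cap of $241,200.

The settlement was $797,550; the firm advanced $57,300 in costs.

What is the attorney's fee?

Fee base is the gross recovery, $797,550; costs are reimbursed separately.
First $90,500 at 35.5% = $32,127.50
Next $85,500 at 29.5% = $25,222.50
Next $162,000 at 25.5% = $41,310.00
Next $45,000 at 21.5% = $9,675.00
Remaining $414,550 at 17.5% = $72,546.25
Fee: $32,127.50 + $25,222.50 + $41,310.00 + $9,675.00 + $72,546.25 = $180,881.25
$180,881.25 is under the $241,200 cap.

$180,881.25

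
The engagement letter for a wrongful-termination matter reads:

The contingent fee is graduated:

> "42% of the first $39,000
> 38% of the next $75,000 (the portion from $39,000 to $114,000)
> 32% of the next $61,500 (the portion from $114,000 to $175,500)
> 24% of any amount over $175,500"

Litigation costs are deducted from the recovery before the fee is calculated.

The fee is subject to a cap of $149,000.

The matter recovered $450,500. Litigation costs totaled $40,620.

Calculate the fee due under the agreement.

$120,811.20

Fee base (net of costs): $450,500 − $40,620 = $409,880
First $39,000 at 42% = $16,380.00
Next $75,000 at 38% = $28,500.00
Next $61,500 at 32% = $19,680.00
Remaining $234,380 at 24% = $56,251.20
Fee: $16,380.00 + $28,500.00 + $19,680.00 + $56,251.20 = $120,811.20
$120,811.20 is under the $149,000 cap.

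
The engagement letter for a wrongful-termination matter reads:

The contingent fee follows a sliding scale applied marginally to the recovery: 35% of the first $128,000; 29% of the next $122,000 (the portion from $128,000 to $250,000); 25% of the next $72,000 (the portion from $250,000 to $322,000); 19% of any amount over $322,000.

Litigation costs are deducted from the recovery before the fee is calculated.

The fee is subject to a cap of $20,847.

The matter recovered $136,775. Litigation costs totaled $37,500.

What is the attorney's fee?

Fee base (net of costs): $136,775 − $37,500 = $99,275
First $99,275 at 35% = $34,746.25
$34,746.25 exceeds the $20,847 cap, so the fee is capped at $20,847.00.

$20,847.00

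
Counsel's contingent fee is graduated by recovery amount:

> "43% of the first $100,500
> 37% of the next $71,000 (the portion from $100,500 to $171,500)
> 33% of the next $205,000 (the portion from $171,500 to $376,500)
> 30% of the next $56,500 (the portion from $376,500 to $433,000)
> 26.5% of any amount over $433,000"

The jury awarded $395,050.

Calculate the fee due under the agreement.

First $100,500 at 43% = $43,215.00
Next $71,000 at 37% = $26,270.00
Next $205,000 at 33% = $67,650.00
Remaining $18,550 at 30% = $5,565.00
Fee: $43,215.00 + $26,270.00 + $67,650.00 + $5,565.00 = $142,700.00

$142,700.00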